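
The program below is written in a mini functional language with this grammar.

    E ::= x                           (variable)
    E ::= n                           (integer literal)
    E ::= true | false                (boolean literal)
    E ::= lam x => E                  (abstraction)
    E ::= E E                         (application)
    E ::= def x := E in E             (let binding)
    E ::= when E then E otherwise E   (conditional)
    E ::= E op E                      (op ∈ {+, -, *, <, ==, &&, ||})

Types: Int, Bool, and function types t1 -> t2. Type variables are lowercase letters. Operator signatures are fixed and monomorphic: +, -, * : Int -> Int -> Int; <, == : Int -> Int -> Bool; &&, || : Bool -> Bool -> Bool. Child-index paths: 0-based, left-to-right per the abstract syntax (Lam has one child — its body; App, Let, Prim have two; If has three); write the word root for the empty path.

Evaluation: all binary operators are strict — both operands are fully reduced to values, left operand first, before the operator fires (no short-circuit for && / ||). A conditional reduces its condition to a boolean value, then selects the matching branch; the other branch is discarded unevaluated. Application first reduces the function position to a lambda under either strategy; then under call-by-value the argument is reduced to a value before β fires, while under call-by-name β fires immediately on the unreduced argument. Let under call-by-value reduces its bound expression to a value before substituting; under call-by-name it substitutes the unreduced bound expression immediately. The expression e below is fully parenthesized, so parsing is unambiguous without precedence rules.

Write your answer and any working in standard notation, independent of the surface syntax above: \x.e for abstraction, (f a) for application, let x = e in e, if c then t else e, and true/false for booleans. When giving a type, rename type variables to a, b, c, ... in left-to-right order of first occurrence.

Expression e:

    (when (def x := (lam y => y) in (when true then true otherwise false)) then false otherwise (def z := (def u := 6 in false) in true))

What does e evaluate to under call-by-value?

Derivation:
step 0: (if (let x = (\y.y) in (if true then true else false)) then false else (let z = (let u = 6 in false) in true))
step 1: [let@0] (if (if true then true else false) then false else (let z = (let u = 6 in false) in true))
step 2: [if@0] (if true then false else (let z = (let u = 6 in false) in true))
step 3: [if@root] false

Answer: false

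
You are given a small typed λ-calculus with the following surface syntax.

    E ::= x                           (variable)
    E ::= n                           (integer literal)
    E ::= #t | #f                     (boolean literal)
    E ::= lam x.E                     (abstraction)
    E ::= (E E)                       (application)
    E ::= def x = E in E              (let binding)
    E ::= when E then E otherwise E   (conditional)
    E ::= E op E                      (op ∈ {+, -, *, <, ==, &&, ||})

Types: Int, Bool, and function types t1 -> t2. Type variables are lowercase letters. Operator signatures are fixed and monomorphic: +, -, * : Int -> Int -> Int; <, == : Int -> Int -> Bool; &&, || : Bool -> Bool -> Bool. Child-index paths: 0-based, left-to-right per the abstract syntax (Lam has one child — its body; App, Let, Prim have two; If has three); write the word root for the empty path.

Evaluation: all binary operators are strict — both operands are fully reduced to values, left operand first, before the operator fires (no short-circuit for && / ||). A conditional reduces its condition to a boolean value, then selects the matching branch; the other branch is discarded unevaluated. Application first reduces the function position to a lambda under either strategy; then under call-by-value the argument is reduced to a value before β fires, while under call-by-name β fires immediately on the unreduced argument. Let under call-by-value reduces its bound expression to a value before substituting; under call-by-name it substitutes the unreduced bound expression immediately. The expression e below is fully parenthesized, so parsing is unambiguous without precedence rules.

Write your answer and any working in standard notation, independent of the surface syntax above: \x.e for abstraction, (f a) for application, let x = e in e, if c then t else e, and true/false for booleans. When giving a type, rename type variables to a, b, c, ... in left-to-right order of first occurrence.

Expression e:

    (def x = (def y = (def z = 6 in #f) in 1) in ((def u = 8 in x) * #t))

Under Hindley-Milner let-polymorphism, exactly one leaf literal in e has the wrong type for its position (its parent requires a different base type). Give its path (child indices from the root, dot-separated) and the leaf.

Trace:
let z : Int
let y : Bool
let x : Int
let u : Int
x : Int
  unify Int ~ Int
  unify Bool ~ Int
  FAIL: mismatch Bool ~ Int

Answer: 1.1 : true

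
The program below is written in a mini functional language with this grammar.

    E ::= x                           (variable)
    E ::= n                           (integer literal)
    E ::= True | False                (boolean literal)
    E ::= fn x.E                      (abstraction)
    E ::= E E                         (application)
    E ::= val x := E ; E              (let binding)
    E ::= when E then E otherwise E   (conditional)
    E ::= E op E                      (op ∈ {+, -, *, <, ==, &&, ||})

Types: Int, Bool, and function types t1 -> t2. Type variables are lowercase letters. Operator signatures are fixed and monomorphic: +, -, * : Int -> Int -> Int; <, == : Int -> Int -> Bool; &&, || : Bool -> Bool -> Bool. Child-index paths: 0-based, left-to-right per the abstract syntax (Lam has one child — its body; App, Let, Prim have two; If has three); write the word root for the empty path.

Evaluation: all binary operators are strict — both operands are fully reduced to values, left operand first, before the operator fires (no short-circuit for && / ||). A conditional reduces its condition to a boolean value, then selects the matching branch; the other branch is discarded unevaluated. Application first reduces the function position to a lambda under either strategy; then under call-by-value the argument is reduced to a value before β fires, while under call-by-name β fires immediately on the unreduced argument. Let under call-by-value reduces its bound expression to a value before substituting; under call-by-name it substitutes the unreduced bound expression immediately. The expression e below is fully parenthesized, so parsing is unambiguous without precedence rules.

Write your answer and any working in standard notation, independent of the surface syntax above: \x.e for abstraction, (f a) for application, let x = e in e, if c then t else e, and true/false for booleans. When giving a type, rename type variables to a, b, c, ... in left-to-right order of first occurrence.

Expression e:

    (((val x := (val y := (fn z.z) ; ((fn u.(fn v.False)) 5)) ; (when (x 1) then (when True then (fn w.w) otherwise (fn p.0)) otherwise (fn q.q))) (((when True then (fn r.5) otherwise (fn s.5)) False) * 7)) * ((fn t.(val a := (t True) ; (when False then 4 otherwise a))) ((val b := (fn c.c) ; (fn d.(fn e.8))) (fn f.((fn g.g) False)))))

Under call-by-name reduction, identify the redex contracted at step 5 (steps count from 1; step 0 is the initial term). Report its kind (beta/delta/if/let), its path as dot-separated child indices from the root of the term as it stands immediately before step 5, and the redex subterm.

Trace:
step 0: (((let x = (let y = (\z.z) in ((\u.(\v.false)) 5)) in (if (x 1) then (if true then (\w.w) else (\p.0)) else (\q.q))) (((if true then (\r.5) else (\s.5)) false) * 7)) * ((\t.(let a = (t true) in (if false then 4 else a))) ((let b = (\c.c) in (\d.(\e.8))) (\f.((\g.g) false)))))
step 1: [let@0.0] (((if ((let y = (\z.z) in ((\u.(\v.false)) 5)) 1) then (if true then (\w.w) else (\p.0)) else (\q.q)) (((if true then (\r.5) else (\s.5)) false) * 7)) * ((\t.(let a = (t true) in (if false then 4 else a))) ((let b = (\c.c) in (\d.(\e.8))) (\f.((\g.g) false)))))
step 2: [let@0.0.0.0] (((if (((\u.(\v.false)) 5) 1) then (if true then (\w.w) else (\p.0)) else (\q.q)) (((if true then (\r.5) else (\s.5)) false) * 7)) * ((\t.(let a = (t true) in (if false then 4 else a))) ((let b = (\c.c) in (\d.(\e.8))) (\f.((\g.g) false)))))
step 3: [beta@0.0.0.0] (((if ((\v.false) 1) then (if true then (\w.w) else (\p.0)) else (\q.q)) (((if true then (\r.5) else (\s.5)) false) * 7)) * ((\t.(let a = (t true) in (if false then 4 else a))) ((let b = (\c.c) in (\d.(\e.8))) (\f.((\g.g) false)))))
step 4: [beta@0.0.0] (((if false then (if true then (\w.w) else (\p.0)) else (\q.q)) (((if true then (\r.5) else (\s.5)) false) * 7)) * ((\t.(let a = (t true) in (if false then 4 else a))) ((let b = (\c.c) in (\d.(\e.8))) (\f.((\g.g) false)))))
step 5: [if@0.0] (((\q.q) (((if true then (\r.5) else (\s.5)) false) * 7)) * ((\t.(let a = (t true) in (if false then 4 else a))) ((let b = (\c.c) in (\d.(\e.8))) (\f.((\g.g) false)))))

Answer: if at 0.0 : (if false then (if true then (\w.w) else (\p.0)) else (\q.q))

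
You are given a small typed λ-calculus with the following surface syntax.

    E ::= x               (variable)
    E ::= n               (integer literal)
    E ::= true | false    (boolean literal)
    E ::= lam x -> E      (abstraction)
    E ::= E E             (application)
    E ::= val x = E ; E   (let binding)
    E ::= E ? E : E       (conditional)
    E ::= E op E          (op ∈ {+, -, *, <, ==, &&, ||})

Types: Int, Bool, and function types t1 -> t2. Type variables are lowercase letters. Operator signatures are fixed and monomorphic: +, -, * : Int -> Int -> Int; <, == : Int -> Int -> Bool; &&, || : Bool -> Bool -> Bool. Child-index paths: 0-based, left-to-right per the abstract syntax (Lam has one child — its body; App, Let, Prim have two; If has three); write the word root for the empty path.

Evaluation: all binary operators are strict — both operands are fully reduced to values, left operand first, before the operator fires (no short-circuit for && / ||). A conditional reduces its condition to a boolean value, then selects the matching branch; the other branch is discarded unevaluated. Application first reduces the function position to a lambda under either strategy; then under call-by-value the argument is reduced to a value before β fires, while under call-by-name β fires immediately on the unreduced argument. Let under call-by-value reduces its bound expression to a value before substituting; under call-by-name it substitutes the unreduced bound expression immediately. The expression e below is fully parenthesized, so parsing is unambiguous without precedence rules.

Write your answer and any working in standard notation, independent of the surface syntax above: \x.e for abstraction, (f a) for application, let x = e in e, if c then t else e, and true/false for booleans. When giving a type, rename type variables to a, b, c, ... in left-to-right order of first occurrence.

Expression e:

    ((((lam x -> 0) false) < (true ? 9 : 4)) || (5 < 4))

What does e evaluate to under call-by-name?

Answer: true

Working:
step 0: ((((\x.0) false) < (if true then 9 else 4)) || (5 < 4))
step 1: [beta@0.0] ((0 < (if true then 9 else 4)) || (5 < 4))
step 2: [if@0.1] ((0 < 9) || (5 < 4))
step 3: [delta@0] (true || (5 < 4))
step 4: [delta@1] (true || false)
step 5: [delta@root] true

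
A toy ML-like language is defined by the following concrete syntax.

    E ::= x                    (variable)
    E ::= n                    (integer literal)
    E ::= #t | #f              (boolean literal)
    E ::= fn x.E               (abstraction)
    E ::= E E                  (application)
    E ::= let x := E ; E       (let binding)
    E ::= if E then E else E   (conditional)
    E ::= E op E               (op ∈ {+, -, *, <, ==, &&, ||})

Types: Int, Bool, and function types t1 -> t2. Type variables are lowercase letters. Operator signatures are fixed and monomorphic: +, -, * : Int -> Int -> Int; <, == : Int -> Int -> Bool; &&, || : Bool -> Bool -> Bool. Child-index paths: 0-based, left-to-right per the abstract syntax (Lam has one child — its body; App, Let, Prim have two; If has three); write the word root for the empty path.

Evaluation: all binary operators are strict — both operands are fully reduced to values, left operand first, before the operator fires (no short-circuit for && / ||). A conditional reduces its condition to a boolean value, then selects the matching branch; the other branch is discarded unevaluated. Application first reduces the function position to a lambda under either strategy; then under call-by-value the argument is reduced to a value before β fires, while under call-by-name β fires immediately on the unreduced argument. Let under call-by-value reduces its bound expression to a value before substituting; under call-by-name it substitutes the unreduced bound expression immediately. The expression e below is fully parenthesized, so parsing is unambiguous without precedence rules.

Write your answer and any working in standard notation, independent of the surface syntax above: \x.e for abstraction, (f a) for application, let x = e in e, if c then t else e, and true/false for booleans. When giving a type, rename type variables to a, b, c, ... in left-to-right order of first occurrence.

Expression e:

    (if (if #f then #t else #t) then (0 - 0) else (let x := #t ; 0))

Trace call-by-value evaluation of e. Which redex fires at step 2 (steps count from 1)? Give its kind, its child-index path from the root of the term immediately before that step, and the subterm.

Derivation:
step 0: (if (if false then true else true) then (0 - 0) else (let x = true in 0))
step 1: [if@0] (if true then (0 - 0) else (let x = true in 0))
step 2: [if@root] (0 - 0)

Answer: if at root : (if true then (0 - 0) else (let x = true in 0))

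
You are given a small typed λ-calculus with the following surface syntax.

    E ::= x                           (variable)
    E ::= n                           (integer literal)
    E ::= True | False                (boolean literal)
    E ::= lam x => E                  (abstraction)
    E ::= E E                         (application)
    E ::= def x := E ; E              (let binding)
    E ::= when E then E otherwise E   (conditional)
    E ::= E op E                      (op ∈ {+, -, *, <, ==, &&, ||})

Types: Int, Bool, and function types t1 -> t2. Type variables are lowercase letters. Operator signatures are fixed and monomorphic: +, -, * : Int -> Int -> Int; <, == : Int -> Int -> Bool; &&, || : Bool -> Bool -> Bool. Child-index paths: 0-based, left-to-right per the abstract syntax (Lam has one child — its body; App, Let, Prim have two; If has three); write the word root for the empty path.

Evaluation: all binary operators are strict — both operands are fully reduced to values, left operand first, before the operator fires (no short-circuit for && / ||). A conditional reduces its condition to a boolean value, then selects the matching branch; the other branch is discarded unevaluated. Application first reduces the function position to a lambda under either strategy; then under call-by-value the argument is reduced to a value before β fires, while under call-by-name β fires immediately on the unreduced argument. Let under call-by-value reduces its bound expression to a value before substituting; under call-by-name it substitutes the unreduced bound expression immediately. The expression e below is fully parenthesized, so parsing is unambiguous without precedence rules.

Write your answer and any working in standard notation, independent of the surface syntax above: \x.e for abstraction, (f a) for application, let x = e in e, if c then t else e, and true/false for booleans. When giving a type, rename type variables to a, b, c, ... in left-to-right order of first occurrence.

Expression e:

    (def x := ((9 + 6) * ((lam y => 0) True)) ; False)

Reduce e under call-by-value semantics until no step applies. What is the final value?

Trace:
step 0: (let x = ((9 + 6) * ((\y.0) true)) in false)
step 1: [delta@0.0] (let x = (15 * ((\y.0) true)) in false)
step 2: [beta@0.1] (let x = (15 * 0) in false)
step 3: [delta@0] (let x = 0 in false)
step 4: [let@root] false

Answer: false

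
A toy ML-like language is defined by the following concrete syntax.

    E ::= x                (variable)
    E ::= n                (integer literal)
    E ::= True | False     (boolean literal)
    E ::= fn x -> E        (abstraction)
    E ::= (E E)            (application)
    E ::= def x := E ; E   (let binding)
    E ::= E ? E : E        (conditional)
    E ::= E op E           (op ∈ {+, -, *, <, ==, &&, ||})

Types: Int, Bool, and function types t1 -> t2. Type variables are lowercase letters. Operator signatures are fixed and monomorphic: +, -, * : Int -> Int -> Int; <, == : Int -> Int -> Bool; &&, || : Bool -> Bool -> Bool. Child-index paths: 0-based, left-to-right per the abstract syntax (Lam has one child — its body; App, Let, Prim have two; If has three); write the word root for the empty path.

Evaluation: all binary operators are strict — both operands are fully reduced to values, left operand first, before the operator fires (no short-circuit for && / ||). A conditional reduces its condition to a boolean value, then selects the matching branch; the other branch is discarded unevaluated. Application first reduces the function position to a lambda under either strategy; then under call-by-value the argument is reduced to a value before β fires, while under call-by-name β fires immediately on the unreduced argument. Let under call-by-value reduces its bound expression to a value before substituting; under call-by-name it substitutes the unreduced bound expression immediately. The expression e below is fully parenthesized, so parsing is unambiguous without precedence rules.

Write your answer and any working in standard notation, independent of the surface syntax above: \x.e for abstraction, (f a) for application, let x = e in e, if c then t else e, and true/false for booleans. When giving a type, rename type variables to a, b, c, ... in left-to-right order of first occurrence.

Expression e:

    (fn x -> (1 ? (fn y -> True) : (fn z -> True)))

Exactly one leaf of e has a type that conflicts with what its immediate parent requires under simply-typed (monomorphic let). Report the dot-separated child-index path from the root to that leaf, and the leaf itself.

Derivation:
  unify Int ~ Bool
  FAIL: mismatch Int ~ Bool

Answer: 0.0 : 1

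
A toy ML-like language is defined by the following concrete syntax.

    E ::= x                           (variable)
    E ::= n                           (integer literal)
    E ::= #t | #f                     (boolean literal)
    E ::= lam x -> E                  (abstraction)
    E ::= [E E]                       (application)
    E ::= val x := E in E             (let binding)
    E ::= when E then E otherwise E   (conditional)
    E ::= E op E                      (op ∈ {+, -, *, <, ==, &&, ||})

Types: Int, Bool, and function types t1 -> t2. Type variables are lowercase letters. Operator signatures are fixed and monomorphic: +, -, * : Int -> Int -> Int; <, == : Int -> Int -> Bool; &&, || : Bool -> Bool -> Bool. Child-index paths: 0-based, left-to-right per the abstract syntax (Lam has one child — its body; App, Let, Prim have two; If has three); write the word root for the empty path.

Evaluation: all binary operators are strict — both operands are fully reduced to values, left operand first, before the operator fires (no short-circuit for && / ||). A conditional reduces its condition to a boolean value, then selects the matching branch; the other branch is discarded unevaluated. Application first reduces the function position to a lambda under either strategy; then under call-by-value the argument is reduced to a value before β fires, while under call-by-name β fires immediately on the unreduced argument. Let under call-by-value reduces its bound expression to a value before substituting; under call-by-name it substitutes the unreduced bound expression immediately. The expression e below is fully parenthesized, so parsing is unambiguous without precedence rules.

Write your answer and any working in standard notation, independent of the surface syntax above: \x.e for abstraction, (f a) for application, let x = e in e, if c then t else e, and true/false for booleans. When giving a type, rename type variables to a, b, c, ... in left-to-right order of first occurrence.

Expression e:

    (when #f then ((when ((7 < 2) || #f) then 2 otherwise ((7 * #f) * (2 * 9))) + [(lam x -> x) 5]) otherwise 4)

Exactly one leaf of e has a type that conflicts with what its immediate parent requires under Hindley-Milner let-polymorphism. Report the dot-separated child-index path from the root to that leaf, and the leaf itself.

Trace:
  unify Bool ~ Bool
  unify Int ~ Int
  unify Int ~ Int
  unify Bool ~ Bool
  unify Bool ~ Bool
  unify Bool ~ Bool
  unify Int ~ Int
  unify Bool ~ Int
  FAIL: mismatch Bool ~ Int

Answer: 1.0.2.0.1 : false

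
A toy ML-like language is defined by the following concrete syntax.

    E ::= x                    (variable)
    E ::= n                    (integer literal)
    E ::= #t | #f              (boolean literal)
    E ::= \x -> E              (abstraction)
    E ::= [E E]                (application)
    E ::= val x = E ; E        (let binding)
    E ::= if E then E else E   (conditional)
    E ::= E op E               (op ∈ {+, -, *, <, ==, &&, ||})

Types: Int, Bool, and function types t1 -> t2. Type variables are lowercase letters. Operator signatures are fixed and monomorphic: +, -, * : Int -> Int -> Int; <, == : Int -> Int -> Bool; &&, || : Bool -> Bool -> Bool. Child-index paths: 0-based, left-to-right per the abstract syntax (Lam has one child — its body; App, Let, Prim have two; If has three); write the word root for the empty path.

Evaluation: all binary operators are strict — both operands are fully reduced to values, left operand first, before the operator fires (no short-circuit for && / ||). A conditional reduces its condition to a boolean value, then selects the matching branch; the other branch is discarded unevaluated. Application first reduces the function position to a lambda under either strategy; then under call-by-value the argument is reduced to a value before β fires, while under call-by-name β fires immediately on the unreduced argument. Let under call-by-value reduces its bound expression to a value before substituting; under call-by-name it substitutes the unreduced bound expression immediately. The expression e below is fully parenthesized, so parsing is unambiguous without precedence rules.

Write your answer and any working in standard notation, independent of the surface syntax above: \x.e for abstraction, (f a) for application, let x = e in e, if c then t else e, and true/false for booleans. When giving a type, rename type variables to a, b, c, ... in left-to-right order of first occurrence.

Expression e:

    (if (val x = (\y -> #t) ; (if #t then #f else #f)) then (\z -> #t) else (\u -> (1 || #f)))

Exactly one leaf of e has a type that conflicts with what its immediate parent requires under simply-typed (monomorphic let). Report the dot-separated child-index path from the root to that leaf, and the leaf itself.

Answer: 2.0.0 : 1

Working:
\y._ : a -> Bool
let x : a -> Bool
  unify Bool ~ Bool
  unify Bool ~ Bool
  unify Bool ~ Bool
\z._ : b -> Bool
  unify Int ~ Bool
  FAIL: mismatch Int ~ Bool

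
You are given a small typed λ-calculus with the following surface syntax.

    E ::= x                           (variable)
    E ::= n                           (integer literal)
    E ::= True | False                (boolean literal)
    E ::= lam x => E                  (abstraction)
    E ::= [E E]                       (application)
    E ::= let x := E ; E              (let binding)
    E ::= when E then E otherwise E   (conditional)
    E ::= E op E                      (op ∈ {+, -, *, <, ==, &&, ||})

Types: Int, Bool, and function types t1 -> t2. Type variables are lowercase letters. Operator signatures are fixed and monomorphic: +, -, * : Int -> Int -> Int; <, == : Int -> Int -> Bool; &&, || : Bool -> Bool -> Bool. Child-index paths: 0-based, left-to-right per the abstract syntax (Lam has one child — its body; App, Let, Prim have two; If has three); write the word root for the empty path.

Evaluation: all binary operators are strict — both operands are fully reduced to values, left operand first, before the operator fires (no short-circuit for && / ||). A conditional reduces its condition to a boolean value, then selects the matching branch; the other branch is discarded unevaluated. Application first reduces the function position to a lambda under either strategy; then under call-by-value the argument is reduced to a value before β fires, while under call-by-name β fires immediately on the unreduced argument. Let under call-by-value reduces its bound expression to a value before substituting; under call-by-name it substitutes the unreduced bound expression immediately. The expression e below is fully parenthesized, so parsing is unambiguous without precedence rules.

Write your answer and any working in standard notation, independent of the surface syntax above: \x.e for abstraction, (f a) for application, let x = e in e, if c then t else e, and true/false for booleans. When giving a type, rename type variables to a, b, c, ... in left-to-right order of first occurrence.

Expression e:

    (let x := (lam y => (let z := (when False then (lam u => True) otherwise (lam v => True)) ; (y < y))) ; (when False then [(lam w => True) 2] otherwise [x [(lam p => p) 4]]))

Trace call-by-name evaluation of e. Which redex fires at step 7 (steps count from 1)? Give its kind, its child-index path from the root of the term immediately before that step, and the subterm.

Answer: delta at root : (4 < 4)

Trace:
step 0: (let x = (\y.(let z = (if false then (\u.true) else (\v.true)) in (y < y))) in (if false then ((\w.true) 2) else (x ((\p.p) 4))))
step 1: [let@root] (if false then ((\w.true) 2) else ((\y.(let z = (if false then (\u.true) else (\v.true)) in (y < y))) ((\p.p) 4)))
step 2: [if@root] ((\y.(let z = (if false then (\u.true) else (\v.true)) in (y < y))) ((\p.p) 4))
step 3: [beta@root] (let z = (if false then (\u.true) else (\v.true)) in (((\p.p) 4) < ((\p.p) 4)))
step 4: [let@root] (((\p.p) 4) < ((\p.p) 4))
step 5: [beta@0] (4 < ((\p.p) 4))
step 6: [beta@1] (4 < 4)
step 7: [delta@root] false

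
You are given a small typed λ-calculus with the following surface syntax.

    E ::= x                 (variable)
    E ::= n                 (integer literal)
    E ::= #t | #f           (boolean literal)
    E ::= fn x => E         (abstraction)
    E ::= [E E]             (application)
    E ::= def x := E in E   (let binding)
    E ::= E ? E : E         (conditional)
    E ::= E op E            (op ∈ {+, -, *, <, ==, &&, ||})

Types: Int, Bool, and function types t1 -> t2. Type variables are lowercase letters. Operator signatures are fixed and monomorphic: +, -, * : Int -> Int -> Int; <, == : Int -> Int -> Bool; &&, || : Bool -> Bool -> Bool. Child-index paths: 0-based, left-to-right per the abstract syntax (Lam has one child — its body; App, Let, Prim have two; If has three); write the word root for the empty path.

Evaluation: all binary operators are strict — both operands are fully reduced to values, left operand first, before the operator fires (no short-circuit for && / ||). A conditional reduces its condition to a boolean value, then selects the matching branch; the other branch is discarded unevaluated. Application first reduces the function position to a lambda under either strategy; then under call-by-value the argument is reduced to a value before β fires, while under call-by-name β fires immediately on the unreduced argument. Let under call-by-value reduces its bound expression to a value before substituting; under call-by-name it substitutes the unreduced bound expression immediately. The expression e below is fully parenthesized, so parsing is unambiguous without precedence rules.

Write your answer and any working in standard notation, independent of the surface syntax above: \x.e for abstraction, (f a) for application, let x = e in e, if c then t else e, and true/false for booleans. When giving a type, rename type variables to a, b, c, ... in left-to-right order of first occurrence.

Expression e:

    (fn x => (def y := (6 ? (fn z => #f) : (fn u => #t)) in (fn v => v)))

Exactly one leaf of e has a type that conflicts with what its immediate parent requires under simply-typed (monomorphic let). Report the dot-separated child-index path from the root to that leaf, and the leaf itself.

Trace:
  unify Int ~ Bool
  FAIL: mismatch Int ~ Bool

Answer: 0.0.0 : 6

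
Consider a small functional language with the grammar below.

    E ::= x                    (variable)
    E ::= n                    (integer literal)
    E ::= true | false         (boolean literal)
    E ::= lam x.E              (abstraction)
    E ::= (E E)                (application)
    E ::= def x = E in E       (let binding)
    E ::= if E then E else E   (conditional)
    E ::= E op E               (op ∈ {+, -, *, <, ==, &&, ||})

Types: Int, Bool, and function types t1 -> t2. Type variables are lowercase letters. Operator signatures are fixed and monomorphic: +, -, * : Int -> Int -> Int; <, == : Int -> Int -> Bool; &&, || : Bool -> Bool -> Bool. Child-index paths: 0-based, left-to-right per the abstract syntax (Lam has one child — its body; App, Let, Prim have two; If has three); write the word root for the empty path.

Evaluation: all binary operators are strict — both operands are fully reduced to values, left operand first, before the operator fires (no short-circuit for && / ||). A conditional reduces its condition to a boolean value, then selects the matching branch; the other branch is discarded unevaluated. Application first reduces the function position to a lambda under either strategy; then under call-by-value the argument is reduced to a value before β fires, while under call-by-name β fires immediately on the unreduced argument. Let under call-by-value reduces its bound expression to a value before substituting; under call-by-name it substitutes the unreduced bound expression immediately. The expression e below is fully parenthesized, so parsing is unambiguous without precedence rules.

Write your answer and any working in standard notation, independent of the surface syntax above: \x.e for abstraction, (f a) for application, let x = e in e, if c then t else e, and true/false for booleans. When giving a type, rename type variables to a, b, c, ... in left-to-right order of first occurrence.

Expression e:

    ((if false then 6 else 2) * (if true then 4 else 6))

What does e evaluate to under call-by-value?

Trace:
step 0: ((if false then 6 else 2) * (if true then 4 else 6))
step 1: [if@0] (2 * (if true then 4 else 6))
step 2: [if@1] (2 * 4)
step 3: [delta@root] 8

Answer: 8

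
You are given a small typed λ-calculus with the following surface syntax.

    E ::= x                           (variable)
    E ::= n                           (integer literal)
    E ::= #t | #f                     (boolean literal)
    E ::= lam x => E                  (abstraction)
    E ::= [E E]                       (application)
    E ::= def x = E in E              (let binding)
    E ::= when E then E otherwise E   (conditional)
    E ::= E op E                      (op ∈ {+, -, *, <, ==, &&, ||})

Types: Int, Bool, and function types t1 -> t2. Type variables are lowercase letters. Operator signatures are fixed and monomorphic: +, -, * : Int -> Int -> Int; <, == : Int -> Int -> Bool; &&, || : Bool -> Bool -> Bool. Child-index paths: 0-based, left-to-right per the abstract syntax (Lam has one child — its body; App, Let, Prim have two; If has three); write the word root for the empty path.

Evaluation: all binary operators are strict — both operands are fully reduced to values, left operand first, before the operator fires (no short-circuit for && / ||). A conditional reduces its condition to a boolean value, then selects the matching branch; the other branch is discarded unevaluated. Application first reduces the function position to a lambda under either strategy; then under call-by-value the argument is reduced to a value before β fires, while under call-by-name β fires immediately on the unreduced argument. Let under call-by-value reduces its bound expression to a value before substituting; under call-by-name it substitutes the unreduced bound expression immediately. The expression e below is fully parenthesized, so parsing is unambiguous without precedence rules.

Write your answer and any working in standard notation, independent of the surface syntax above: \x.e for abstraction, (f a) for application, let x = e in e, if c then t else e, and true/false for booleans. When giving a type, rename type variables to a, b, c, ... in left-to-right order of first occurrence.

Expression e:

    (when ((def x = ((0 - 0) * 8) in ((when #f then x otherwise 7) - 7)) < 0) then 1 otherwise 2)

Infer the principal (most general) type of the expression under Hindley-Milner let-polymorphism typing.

Derivation:
  unify Int ~ Int
  unify Int ~ Int
  unify Int ~ Int
  unify Int ~ Int
let x : Int
  unify Bool ~ Bool
x : Int
  unify Int ~ Int
  unify Int ~ Int
  unify Int ~ Int
  unify Int ~ Int
  unify Int ~ Int
  unify Bool ~ Bool
  unify Int ~ Int

Answer: Int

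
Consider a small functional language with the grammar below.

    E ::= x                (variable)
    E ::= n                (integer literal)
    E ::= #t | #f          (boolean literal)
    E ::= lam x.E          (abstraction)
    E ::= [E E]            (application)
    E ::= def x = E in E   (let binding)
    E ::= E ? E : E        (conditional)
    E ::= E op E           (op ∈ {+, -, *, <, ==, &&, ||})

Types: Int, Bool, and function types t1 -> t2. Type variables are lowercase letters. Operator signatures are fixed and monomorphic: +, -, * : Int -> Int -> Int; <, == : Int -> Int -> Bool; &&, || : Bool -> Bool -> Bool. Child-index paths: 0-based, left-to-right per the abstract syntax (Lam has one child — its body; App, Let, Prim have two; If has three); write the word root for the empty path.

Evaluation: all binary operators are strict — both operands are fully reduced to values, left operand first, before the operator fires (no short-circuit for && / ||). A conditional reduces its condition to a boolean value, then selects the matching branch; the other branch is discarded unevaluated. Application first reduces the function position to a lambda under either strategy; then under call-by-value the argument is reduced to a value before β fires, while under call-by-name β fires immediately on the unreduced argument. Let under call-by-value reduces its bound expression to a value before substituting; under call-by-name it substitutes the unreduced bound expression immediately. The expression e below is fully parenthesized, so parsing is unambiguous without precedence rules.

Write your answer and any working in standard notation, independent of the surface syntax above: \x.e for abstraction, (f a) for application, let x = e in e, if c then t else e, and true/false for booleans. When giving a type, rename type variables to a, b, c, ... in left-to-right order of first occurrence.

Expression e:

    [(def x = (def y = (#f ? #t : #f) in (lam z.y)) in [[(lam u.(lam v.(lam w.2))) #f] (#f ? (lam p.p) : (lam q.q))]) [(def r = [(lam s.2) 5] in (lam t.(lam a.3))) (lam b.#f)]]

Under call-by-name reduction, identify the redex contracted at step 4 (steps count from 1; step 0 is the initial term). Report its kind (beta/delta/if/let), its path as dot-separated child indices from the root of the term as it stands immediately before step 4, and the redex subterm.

Answer: beta at root : ((\w.2) ((let r = ((\s.2) 5) in (\t.(\a.3))) (\b.false)))

Derivation:
step 0: ((let x = (let y = (if false then true else false) in (\z.y)) in (((\u.(\v.(\w.2))) false) (if false then (\p.p) else (\q.q)))) ((let r = ((\s.2) 5) in (\t.(\a.3))) (\b.false)))
step 1: [let@0] ((((\u.(\v.(\w.2))) false) (if false then (\p.p) else (\q.q))) ((let r = ((\s.2) 5) in (\t.(\a.3))) (\b.false)))
step 2: [beta@0.0] (((\v.(\w.2)) (if false then (\p.p) else (\q.q))) ((let r = ((\s.2) 5) in (\t.(\a.3))) (\b.false)))
step 3: [beta@0] ((\w.2) ((let r = ((\s.2) 5) in (\t.(\a.3))) (\b.false)))
step 4: [beta@root] 2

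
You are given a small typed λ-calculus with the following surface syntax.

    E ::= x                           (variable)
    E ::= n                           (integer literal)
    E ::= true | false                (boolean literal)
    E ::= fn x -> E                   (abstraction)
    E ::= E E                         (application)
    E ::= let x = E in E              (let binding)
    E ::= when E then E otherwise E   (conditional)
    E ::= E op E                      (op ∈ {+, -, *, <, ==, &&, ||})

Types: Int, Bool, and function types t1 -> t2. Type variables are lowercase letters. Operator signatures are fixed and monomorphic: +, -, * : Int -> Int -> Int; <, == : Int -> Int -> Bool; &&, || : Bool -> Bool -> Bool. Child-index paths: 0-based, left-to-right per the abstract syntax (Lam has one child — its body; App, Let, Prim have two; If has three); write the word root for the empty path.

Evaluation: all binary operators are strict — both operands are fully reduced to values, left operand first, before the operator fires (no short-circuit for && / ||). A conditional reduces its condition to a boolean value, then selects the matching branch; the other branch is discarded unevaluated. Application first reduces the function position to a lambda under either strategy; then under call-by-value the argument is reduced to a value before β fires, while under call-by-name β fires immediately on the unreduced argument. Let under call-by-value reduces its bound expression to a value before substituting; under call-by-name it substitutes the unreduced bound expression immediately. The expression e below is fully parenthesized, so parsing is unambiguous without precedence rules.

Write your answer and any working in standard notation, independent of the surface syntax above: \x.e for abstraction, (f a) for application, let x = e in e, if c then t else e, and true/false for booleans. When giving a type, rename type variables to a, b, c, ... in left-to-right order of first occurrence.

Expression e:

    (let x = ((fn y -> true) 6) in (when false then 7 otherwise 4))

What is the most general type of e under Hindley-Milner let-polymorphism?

Answer: Int

Working:
\y._ : a -> Bool
  unify a -> Bool ~ Int -> b
  unify a ~ Int
  unify Bool ~ b
_ _ : Bool
let x : Bool
  unify Bool ~ Bool
  unify Int ~ Int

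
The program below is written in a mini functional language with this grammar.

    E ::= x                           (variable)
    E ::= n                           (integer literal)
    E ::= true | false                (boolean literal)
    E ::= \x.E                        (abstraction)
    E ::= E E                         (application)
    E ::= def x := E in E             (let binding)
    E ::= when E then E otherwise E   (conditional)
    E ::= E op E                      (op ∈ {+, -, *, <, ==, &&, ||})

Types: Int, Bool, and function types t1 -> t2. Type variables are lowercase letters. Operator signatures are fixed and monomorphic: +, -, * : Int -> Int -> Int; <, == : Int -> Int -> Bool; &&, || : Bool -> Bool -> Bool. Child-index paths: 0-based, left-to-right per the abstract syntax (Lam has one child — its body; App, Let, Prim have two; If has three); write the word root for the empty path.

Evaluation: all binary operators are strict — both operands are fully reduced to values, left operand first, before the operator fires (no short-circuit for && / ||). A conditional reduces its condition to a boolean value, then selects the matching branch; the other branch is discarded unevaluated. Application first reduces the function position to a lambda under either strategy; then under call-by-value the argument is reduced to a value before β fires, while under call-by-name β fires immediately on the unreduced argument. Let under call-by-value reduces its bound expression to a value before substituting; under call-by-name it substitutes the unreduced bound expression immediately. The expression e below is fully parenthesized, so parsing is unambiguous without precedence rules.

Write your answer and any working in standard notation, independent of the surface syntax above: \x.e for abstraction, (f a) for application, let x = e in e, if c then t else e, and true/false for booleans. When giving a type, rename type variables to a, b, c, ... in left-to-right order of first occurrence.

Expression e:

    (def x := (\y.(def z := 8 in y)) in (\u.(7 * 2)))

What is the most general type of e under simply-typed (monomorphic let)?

Answer: a -> Int

Working:
let z : Int
y : a
\y._ : a -> a
let x : a -> a
  unify Int ~ Int
  unify Int ~ Int
\u._ : b -> Int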